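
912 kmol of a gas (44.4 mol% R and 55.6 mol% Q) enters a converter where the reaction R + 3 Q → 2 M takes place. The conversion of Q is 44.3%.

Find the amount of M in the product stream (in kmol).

Q reacted = 0.443 × 507.1 = 224.6 kmol; ν_Q = −3, so ξ = 224.6/3 = 74.88 kmol.
Outlet amounts (n = n₀ + ν ξ):
  R: 404.9 − 1(74.88) = 330.1
  Q: 507.1 − 3(74.88) = 282.4
  M: 0 + 2(74.88) = 149.8

150 kmol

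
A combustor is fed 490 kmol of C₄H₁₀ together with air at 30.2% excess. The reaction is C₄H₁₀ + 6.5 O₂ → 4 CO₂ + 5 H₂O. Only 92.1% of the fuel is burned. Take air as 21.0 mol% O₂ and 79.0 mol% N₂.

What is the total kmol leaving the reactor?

20900 kmol

Stoichiometric O₂ = 6.5 × 490 = 3185 kmol; O₂ fed = 3185 × 1.302 = 4147 kmol.
N₂ fed = 4147 × 79/21 = 15600 kmol.
Fuel reacted = 0.921 × 490 → ξ = 451.3 kmol.
Outlet (n = n₀ + ν ξ):
  C₄H₁₀: 490 − 1(451.3) = 38.71
  O₂: 4147 − 6.5(451.3) = 1213
  N₂: 15600 (inert)
  CO₂: 0 + 4(451.3) = 1805
  H₂O: 0 + 5(451.3) = 2256
Total out = 38.71 + 1213 + 15600 + 1805 + 2256 = 20910 kmol.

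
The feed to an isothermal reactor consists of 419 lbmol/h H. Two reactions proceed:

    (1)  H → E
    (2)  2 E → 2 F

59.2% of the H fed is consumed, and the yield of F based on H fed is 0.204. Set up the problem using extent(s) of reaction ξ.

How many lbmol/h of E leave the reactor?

Conversion of H: H consumed = 1ξ₁ = 0.592 × 419 → ξ₁ = 248 lbmol/h.
Yield of F: 2ξ₂ / 419 = 0.204 → ξ₂ = 42.74 lbmol/h.
Outlet amounts (n = n₀ + Σ ν·ξ):
  H: 419 − 1(248) = 171
  E: 0 + 1(248) − 2(42.74) = 162.6
  F: 0 + 2(42.74) = 85.48

163 lbmol/h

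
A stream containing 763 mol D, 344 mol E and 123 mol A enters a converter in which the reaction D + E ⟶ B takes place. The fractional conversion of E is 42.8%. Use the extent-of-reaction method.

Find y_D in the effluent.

E reacted = 0.428 × 344 = 147.2 mol; ν_E = −1, so ξ = 147.2/1 = 147.2 mol.
Outlet amounts (n = n₀ + ν ξ):
  D: 763 − 1(147.2) = 615.8
  E: 344 − 1(147.2) = 196.8
  B: 0 + 1(147.2) = 147.2
  A: 123 (inert)
Total out = 1083 mol; y_D = 615.8 / 1083 = 0.5687.

0.569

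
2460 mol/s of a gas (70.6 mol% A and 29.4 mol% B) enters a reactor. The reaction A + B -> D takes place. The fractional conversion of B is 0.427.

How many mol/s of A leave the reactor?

B reacted = 0.427 × 723.2 = 308.8 mol/s; ν_B = −1, so ξ = 308.8/1 = 308.8 mol/s.
Outlet amounts (n = n₀ + ν ξ):
  A: 1737 − 1(308.8) = 1428
  B: 723.2 − 1(308.8) = 414.4
  D: 0 + 1(308.8) = 308.8

1430 mol/s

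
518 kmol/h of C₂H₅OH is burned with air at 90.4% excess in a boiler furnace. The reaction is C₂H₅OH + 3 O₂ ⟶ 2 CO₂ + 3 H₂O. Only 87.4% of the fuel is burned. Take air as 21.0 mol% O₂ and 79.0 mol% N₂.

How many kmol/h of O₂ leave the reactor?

1600 kmol/h

Stoichiometric O₂ = 3 × 518 = 1554 kmol/h; O₂ fed = 1554 × 1.904 = 2959 kmol/h.
N₂ fed = 2959 × 79/21 = 11130 kmol/h.
Fuel reacted = 0.874 × 518 → ξ = 452.7 kmol/h.
Outlet (n = n₀ + ν ξ):
  C₂H₅OH: 518 − 1(452.7) = 65.27
  O₂: 2959 − 3(452.7) = 1601
  N₂: 11130 (inert)
  CO₂: 0 + 2(452.7) = 905.5
  H₂O: 0 + 3(452.7) = 1358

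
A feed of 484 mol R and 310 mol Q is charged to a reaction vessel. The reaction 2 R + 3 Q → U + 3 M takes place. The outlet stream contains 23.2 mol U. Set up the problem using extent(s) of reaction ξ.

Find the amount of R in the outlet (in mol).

For U: n = n₀ + 1ξ → 23.2 = 0 + 1ξ, giving ξ = 23.2 mol.
Outlet amounts (n = n₀ + ν ξ):
  R: 484 − 2(23.2) = 437.6
  Q: 310 − 3(23.2) = 240.4
  U: 0 + 1(23.2) = 23.2
  M: 0 + 3(23.2) = 69.6

438 mol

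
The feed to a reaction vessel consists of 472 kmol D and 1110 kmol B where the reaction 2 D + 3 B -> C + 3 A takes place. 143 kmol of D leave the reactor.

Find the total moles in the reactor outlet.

1420 kmol

For D: n = n₀ − 2ξ → 143 = 472 − 2ξ, giving ξ = 164.5 kmol.
Outlet amounts (n = n₀ + ν ξ):
  D: 472 − 2(164.5) = 143
  B: 1110 − 3(164.5) = 616.5
  C: 0 + 1(164.5) = 164.5
  A: 0 + 3(164.5) = 493.5
Total out = 143 + 616.5 + 164.5 + 493.5 = 1418 kmol.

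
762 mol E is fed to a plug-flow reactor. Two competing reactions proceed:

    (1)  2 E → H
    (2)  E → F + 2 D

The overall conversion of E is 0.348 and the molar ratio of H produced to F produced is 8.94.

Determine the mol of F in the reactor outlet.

Conversion of E: E consumed = 0.348 × 762 = 265.2 mol = 2ξ₁ + 1ξ₂.
Selectivity: 1ξ₁ / (1ξ₂) = 8.94 → ξ₁ = 8.94 ξ₂.
Substitute: (2·8.94 + 1) ξ₂ = 265.2 → ξ₂ = 14.05 mol, ξ₁ = 125.6 mol.
Outlet amounts (n = n₀ + Σ ν·ξ):
  E: 762 − 2(125.6) − 1(14.05) = 496.8
  H: 0 + 1(125.6) = 125.6
  F: 0 + 1(14.05) = 14.05
  D: 0 + 2(14.05) = 28.09

14 mol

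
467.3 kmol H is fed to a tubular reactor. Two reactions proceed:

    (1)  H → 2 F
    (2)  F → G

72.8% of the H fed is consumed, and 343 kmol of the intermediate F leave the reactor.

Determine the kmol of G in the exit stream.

337 kmol

Conversion of H: H consumed = 1ξ₁ = 0.728 × 467.3 → ξ₁ = 340.2 kmol.
F balance: n_F = 0 + 2ξ₁ − 1ξ₂ = 343 → ξ₂ = (2·340.2 − 343)/1 = 337.4 kmol.
Outlet amounts (n = n₀ + Σ ν·ξ):
  H: 467.3 − 1(340.2) = 127.1
  F: 0 + 2(340.2) − 1(337.4) = 343
  G: 0 + 1(337.4) = 337.4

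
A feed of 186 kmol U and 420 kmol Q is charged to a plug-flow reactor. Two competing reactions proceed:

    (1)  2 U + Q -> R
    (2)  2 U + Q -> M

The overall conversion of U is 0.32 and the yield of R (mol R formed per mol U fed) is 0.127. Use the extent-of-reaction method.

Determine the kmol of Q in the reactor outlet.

390 kmol

Yield of R: 1ξ₁ / 186 = 0.127 → ξ₁ = 23.62 kmol.
Conversion of U: 2ξ₁ + 2ξ₂ = 0.32 × 186 = 59.52 → ξ₂ = 6.138 kmol.
Outlet amounts (n = n₀ + Σ ν·ξ):
  U: 186 − 2(23.62) − 2(6.138) = 126.5
  Q: 420 − 1(23.62) − 1(6.138) = 390.2
  R: 0 + 1(23.62) = 23.62
  M: 0 + 1(6.138) = 6.138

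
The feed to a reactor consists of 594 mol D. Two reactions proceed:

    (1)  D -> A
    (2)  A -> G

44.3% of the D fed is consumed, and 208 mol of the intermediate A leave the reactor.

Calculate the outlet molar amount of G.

Conversion of D: D consumed = 1ξ₁ = 0.443 × 594 → ξ₁ = 263.1 mol.
A balance: n_A = 0 + 1ξ₁ − 1ξ₂ = 208 → ξ₂ = (1·263.1 − 208)/1 = 55.14 mol.
Outlet amounts (n = n₀ + Σ ν·ξ):
  D: 594 − 1(263.1) = 330.9
  A: 0 + 1(263.1) − 1(55.14) = 208
  G: 0 + 1(55.14) = 55.14

55.1 mol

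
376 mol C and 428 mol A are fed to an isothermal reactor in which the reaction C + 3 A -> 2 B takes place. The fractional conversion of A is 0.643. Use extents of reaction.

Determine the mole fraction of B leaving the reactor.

0.296

A reacted = 0.643 × 428 = 275.2 mol; ν_A = −3, so ξ = 275.2/3 = 91.73 mol.
Outlet amounts (n = n₀ + ν ξ):
  C: 376 − 1(91.73) = 284.3
  A: 428 − 3(91.73) = 152.8
  B: 0 + 2(91.73) = 183.5
Total out = 620.5 mol; y_B = 183.5 / 620.5 = 0.2957.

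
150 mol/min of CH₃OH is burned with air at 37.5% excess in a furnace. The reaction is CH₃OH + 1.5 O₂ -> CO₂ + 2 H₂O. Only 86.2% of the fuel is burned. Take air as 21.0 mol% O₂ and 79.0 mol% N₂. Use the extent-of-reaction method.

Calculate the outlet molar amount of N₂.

1160 mol/min

Stoichiometric O₂ = 1.5 × 150 = 225 mol/min; O₂ fed = 225 × 1.375 = 309.4 mol/min.
N₂ fed = 309.4 × 79/21 = 1164 mol/min.
Fuel reacted = 0.862 × 150 → ξ = 129.3 mol/min.
Outlet (n = n₀ + ν ξ):
  CH₃OH: 150 − 1(129.3) = 20.7
  O₂: 309.4 − 1.5(129.3) = 115.4
  N₂: 1164 (inert)
  CO₂: 0 + 1(129.3) = 129.3
  H₂O: 0 + 2(129.3) = 258.6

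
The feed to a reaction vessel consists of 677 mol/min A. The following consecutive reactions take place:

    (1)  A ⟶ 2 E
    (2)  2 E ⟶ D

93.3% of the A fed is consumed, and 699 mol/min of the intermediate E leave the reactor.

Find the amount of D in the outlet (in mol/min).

282 mol/min

Conversion of A: A consumed = 1ξ₁ = 0.933 × 677 → ξ₁ = 631.6 mol/min.
E balance: n_E = 0 + 2ξ₁ − 2ξ₂ = 699 → ξ₂ = (2·631.6 − 699)/2 = 282.1 mol/min.
Outlet amounts (n = n₀ + Σ ν·ξ):
  A: 677 − 1(631.6) = 45.36
  E: 0 + 2(631.6) − 2(282.1) = 699
  D: 0 + 1(282.1) = 282.1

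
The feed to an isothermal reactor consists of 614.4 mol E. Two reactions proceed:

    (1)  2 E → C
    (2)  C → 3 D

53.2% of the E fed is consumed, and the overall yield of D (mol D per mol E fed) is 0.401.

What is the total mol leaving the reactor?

615 mol

Conversion of E: E consumed = 2ξ₁ = 0.532 × 614.4 → ξ₁ = 163.4 mol.
Yield of D: 3ξ₂ / 614.4 = 0.401 → ξ₂ = 82.12 mol.
Outlet amounts (n = n₀ + Σ ν·ξ):
  E: 614.4 − 2(163.4) = 287.5
  C: 0 + 1(163.4) − 1(82.12) = 81.31
  D: 0 + 3(82.12) = 246.4
Total out = 287.5 + 81.31 + 246.4 = 615.2 mol.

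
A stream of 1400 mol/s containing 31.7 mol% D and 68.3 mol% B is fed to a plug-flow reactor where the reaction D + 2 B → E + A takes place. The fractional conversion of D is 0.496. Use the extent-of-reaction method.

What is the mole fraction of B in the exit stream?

D reacted = 0.496 × 443.8 = 220.1 mol/s; ν_D = −1, so ξ = 220.1/1 = 220.1 mol/s.
Outlet amounts (n = n₀ + ν ξ):
  D: 443.8 − 1(220.1) = 223.7
  B: 956.2 − 2(220.1) = 516
  E: 0 + 1(220.1) = 220.1
  A: 0 + 1(220.1) = 220.1
Total out = 1180 mol/s; y_B = 516 / 1180 = 0.4373.

0.437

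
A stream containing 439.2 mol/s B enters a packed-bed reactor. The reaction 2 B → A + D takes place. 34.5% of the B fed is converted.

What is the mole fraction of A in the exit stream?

0.172

B reacted = 0.345 × 439.2 = 151.5 mol/s; ν_B = −2, so ξ = 151.5/2 = 75.76 mol/s.
Outlet amounts (n = n₀ + ν ξ):
  B: 439.2 − 2(75.76) = 287.7
  A: 0 + 1(75.76) = 75.76
  D: 0 + 1(75.76) = 75.76
Total out = 439.2 mol/s; y_A = 75.76 / 439.2 = 0.1725.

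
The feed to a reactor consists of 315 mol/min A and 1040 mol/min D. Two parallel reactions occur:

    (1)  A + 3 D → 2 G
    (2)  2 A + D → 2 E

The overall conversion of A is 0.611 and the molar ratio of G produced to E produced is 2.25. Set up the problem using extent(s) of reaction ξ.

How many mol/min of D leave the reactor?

689 mol/min

Conversion of A: A consumed = 0.611 × 315 = 192.5 mol/min = 1ξ₁ + 2ξ₂.
Selectivity: 2ξ₁ / (2ξ₂) = 2.25 → ξ₁ = 2.25 ξ₂.
Substitute: (1·2.25 + 2) ξ₂ = 192.5 → ξ₂ = 45.29 mol/min, ξ₁ = 101.9 mol/min.
Outlet amounts (n = n₀ + Σ ν·ξ):
  A: 315 − 1(101.9) − 2(45.29) = 122.5
  D: 1040 − 3(101.9) − 1(45.29) = 689
  G: 0 + 2(101.9) = 203.8
  E: 0 + 2(45.29) = 90.57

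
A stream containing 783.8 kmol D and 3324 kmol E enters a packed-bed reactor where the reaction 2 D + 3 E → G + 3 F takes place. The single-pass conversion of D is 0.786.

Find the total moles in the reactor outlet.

3800 kmol

D reacted = 0.786 × 783.8 = 616.1 kmol; ν_D = −2, so ξ = 616.1/2 = 308 kmol.
Outlet amounts (n = n₀ + ν ξ):
  D: 783.8 − 2(308) = 167.7
  E: 3324 − 3(308) = 2400
  G: 0 + 1(308) = 308
  F: 0 + 3(308) = 924.1
Total out = 167.7 + 2400 + 308 + 924.1 = 3800 kmol.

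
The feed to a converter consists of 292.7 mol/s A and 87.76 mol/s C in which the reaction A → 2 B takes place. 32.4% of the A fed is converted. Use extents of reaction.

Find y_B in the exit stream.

0.399

A reacted = 0.324 × 292.7 = 94.83 mol/s; ν_A = −1, so ξ = 94.83/1 = 94.83 mol/s.
Outlet amounts (n = n₀ + ν ξ):
  A: 292.7 − 1(94.83) = 197.9
  B: 0 + 2(94.83) = 189.7
  C: 87.76 (inert)
Total out = 475.3 mol/s; y_B = 189.7 / 475.3 = 0.3991.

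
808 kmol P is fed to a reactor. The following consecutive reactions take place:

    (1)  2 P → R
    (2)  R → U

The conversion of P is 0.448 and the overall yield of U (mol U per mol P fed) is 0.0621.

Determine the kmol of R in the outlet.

Conversion of P: P consumed = 2ξ₁ = 0.448 × 808 → ξ₁ = 181 kmol.
Yield of U: 1ξ₂ / 808 = 0.0621 → ξ₂ = 50.18 kmol.
Outlet amounts (n = n₀ + Σ ν·ξ):
  P: 808 − 2(181) = 446
  R: 0 + 1(181) − 1(50.18) = 130.8
  U: 0 + 1(50.18) = 50.18

131 kmol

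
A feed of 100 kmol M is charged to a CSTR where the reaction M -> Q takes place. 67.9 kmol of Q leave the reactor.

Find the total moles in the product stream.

For Q: n = n₀ + 1ξ → 67.9 = 0 + 1ξ, giving ξ = 67.9 kmol.
Outlet amounts (n = n₀ + ν ξ):
  M: 100 − 1(67.9) = 32.1
  Q: 0 + 1(67.9) = 67.9
Total out = 32.1 + 67.9 = 100 kmol.

100 kmol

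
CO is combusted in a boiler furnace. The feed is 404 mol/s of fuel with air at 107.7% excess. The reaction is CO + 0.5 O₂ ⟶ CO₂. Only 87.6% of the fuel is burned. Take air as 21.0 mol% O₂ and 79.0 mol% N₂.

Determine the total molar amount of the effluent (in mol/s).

2220 mol/s

Stoichiometric O₂ = 0.5 × 404 = 202 mol/s; O₂ fed = 202 × 2.077 = 419.6 mol/s.
N₂ fed = 419.6 × 79/21 = 1578 mol/s.
Fuel reacted = 0.876 × 404 → ξ = 353.9 mol/s.
Outlet (n = n₀ + ν ξ):
  CO: 404 − 1(353.9) = 50.1
  O₂: 419.6 − 0.5(353.9) = 242.6
  N₂: 1578 (inert)
  CO₂: 0 + 1(353.9) = 353.9
Total out = 50.1 + 242.6 + 1578 + 353.9 = 2225 mol/s.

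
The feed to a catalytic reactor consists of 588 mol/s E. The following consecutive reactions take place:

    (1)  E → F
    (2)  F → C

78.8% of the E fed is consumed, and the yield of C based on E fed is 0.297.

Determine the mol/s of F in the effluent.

Conversion of E: E consumed = 1ξ₁ = 0.788 × 588 → ξ₁ = 463.3 mol/s.
Yield of C: 1ξ₂ / 588 = 0.297 → ξ₂ = 174.6 mol/s.
Outlet amounts (n = n₀ + Σ ν·ξ):
  E: 588 − 1(463.3) = 124.7
  F: 0 + 1(463.3) − 1(174.6) = 288.7
  C: 0 + 1(174.6) = 174.6

289 mol/s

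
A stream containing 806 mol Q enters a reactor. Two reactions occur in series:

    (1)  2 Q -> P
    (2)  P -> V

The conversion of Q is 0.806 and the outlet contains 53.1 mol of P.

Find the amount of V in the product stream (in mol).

272 mol

Conversion of Q: Q consumed = 2ξ₁ = 0.806 × 806 → ξ₁ = 324.8 mol.
P balance: n_P = 0 + 1ξ₁ − 1ξ₂ = 53.1 → ξ₂ = (1·324.8 − 53.1)/1 = 271.7 mol.
Outlet amounts (n = n₀ + Σ ν·ξ):
  Q: 806 − 2(324.8) = 156.4
  P: 0 + 1(324.8) − 1(271.7) = 53.1
  V: 0 + 1(271.7) = 271.7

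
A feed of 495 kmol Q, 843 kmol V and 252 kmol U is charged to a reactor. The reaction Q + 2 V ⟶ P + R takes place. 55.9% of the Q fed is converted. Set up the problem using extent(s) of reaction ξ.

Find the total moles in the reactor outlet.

Q reacted = 0.559 × 495 = 276.7 kmol; ν_Q = −1, so ξ = 276.7/1 = 276.7 kmol.
Outlet amounts (n = n₀ + ν ξ):
  Q: 495 − 1(276.7) = 218.3
  V: 843 − 2(276.7) = 289.6
  P: 0 + 1(276.7) = 276.7
  R: 0 + 1(276.7) = 276.7
  U: 252 (inert)
Total out = 218.3 + 289.6 + 276.7 + 276.7 + 252 = 1313 kmol.

1310 kmol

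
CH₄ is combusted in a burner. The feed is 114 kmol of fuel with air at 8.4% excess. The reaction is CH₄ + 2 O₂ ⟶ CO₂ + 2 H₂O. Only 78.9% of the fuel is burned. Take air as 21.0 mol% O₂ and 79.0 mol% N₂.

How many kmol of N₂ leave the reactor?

930 kmol

Stoichiometric O₂ = 2 × 114 = 228 kmol; O₂ fed = 228 × 1.084 = 247.2 kmol.
N₂ fed = 247.2 × 79/21 = 929.8 kmol.
Fuel reacted = 0.789 × 114 → ξ = 89.95 kmol.
Outlet (n = n₀ + ν ξ):
  CH₄: 114 − 1(89.95) = 24.05
  O₂: 247.2 − 2(89.95) = 67.26
  N₂: 929.8 (inert)
  CO₂: 0 + 1(89.95) = 89.95
  H₂O: 0 + 2(89.95) = 179.9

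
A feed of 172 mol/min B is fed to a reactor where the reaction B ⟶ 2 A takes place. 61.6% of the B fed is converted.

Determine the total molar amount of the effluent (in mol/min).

278 mol/min

B reacted = 0.616 × 172 = 106 mol/min; ν_B = −1, so ξ = 106/1 = 106 mol/min.
Outlet amounts (n = n₀ + ν ξ):
  B: 172 − 1(106) = 66.05
  A: 0 + 2(106) = 211.9
Total out = 66.05 + 211.9 = 278 mol/min.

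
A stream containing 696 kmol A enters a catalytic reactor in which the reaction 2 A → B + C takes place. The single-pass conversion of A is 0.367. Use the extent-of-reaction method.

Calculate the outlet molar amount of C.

128 kmol

A reacted = 0.367 × 696 = 255.4 kmol; ν_A = −2, so ξ = 255.4/2 = 127.7 kmol.
Outlet amounts (n = n₀ + ν ξ):
  A: 696 − 2(127.7) = 440.6
  B: 0 + 1(127.7) = 127.7
  C: 0 + 1(127.7) = 127.7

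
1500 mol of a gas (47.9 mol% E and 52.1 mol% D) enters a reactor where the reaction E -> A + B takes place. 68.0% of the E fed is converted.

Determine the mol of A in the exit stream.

489 mol

E reacted = 0.68 × 718.5 = 488.6 mol; ν_E = −1, so ξ = 488.6/1 = 488.6 mol.
Outlet amounts (n = n₀ + ν ξ):
  E: 718.5 − 1(488.6) = 229.9
  A: 0 + 1(488.6) = 488.6
  B: 0 + 1(488.6) = 488.6
  D: 781.5 (inert)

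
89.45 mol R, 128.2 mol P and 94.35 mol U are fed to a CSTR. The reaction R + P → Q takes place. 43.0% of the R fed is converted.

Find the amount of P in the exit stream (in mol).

89.7 mol

R reacted = 0.43 × 89.45 = 38.46 mol; ν_R = −1, so ξ = 38.46/1 = 38.46 mol.
Outlet amounts (n = n₀ + ν ξ):
  R: 89.45 − 1(38.46) = 50.99
  P: 128.2 − 1(38.46) = 89.74
  Q: 0 + 1(38.46) = 38.46
  U: 94.35 (inert)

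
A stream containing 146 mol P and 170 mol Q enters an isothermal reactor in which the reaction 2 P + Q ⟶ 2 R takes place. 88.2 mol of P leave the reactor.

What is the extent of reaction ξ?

ξ = 28.9 mol

For P: n = n₀ − 2ξ → 88.2 = 146 − 2ξ, giving ξ = 28.9 mol.
Outlet amounts (n = n₀ + ν ξ):
  P: 146 − 2(28.9) = 88.2
  Q: 170 − 1(28.9) = 141.1
  R: 0 + 2(28.9) = 57.8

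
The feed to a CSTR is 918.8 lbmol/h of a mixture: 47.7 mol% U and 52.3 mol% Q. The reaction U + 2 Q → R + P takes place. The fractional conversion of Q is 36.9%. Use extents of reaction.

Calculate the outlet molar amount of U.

Q reacted = 0.369 × 480.5 = 177.3 lbmol/h; ν_Q = −2, so ξ = 177.3/2 = 88.66 lbmol/h.
Outlet amounts (n = n₀ + ν ξ):
  U: 438.3 − 1(88.66) = 349.6
  Q: 480.5 − 2(88.66) = 303.2
  R: 0 + 1(88.66) = 88.66
  P: 0 + 1(88.66) = 88.66

350 lbmol/h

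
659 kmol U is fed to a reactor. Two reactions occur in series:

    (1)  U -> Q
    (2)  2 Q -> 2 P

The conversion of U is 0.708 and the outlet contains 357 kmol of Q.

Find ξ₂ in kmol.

ξ₂ = 54.8 kmol

Conversion of U: U consumed = 1ξ₁ = 0.708 × 659 → ξ₁ = 466.6 kmol.
Q balance: n_Q = 0 + 1ξ₁ − 2ξ₂ = 357 → ξ₂ = (1·466.6 − 357)/2 = 54.79 kmol.
Outlet amounts (n = n₀ + Σ ν·ξ):
  U: 659 − 1(466.6) = 192.4
  Q: 0 + 1(466.6) − 2(54.79) = 357
  P: 0 + 2(54.79) = 109.6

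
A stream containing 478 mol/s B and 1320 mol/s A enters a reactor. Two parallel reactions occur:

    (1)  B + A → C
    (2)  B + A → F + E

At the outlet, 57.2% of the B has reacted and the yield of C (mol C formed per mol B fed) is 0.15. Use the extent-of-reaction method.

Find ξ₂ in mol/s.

Yield of C: 1ξ₁ / 478 = 0.15 → ξ₁ = 71.7 mol/s.
Conversion of B: 1ξ₁ + 1ξ₂ = 0.572 × 478 = 273.4 → ξ₂ = 201.7 mol/s.
Outlet amounts (n = n₀ + Σ ν·ξ):
  B: 478 − 1(71.7) − 1(201.7) = 204.6
  A: 1320 − 1(71.7) − 1(201.7) = 1047
  C: 0 + 1(71.7) = 71.7
  F: 0 + 1(201.7) = 201.7
  E: 0 + 1(201.7) = 201.7

ξ₂ = 202 mol/s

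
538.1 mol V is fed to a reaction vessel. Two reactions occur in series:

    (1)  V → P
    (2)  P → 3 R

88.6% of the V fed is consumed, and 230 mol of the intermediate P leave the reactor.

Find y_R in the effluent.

Conversion of V: V consumed = 1ξ₁ = 0.886 × 538.1 → ξ₁ = 476.8 mol.
P balance: n_P = 0 + 1ξ₁ − 1ξ₂ = 230 → ξ₂ = (1·476.8 − 230)/1 = 246.8 mol.
Outlet amounts (n = n₀ + Σ ν·ξ):
  V: 538.1 − 1(476.8) = 61.34
  P: 0 + 1(476.8) − 1(246.8) = 230
  R: 0 + 3(246.8) = 740.3
Total out = 1032 mol; y_R = 740.3 / 1032 = 0.7176.

0.718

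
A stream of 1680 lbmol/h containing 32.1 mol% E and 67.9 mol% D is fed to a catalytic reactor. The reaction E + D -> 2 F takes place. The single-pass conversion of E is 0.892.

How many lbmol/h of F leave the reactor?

E reacted = 0.892 × 539.3 = 481 lbmol/h; ν_E = −1, so ξ = 481/1 = 481 lbmol/h.
Outlet amounts (n = n₀ + ν ξ):
  E: 539.3 − 1(481) = 58.24
  D: 1141 − 1(481) = 659.7
  F: 0 + 2(481) = 962.1

962 lbmol/h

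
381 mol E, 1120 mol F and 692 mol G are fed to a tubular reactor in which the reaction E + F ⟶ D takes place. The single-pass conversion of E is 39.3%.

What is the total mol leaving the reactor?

2040 mol

E reacted = 0.393 × 381 = 149.7 mol; ν_E = −1, so ξ = 149.7/1 = 149.7 mol.
Outlet amounts (n = n₀ + ν ξ):
  E: 381 − 1(149.7) = 231.3
  F: 1120 − 1(149.7) = 970.3
  D: 0 + 1(149.7) = 149.7
  G: 692 (inert)
Total out = 231.3 + 970.3 + 149.7 + 692 = 2043 mol.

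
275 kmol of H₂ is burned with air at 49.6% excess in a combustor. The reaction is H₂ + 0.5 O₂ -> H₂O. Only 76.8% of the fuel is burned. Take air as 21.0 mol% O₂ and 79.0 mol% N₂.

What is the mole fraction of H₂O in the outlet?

0.184

Stoichiometric O₂ = 0.5 × 275 = 137.5 kmol; O₂ fed = 137.5 × 1.496 = 205.7 kmol.
N₂ fed = 205.7 × 79/21 = 773.8 kmol.
Fuel reacted = 0.768 × 275 → ξ = 211.2 kmol.
Outlet (n = n₀ + ν ξ):
  H₂: 275 − 1(211.2) = 63.8
  O₂: 205.7 − 0.5(211.2) = 100.1
  N₂: 773.8 (inert)
  H₂O: 0 + 1(211.2) = 211.2
Total out = 1149 kmol; y_H₂O = 211.2 / 1149 = 0.1838.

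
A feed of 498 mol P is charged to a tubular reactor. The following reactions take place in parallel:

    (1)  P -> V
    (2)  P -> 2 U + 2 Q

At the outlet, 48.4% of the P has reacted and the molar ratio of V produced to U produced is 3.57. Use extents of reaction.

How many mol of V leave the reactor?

211 mol

Conversion of P: P consumed = 0.484 × 498 = 241 mol = 1ξ₁ + 1ξ₂.
Selectivity: 1ξ₁ / (2ξ₂) = 3.57 → ξ₁ = 7.14 ξ₂.
Substitute: (1·7.14 + 1) ξ₂ = 241 → ξ₂ = 29.61 mol, ξ₁ = 211.4 mol.
Outlet amounts (n = n₀ + Σ ν·ξ):
  P: 498 − 1(211.4) − 1(29.61) = 257
  V: 0 + 1(211.4) = 211.4
  U: 0 + 2(29.61) = 59.22
  Q: 0 + 2(29.61) = 59.22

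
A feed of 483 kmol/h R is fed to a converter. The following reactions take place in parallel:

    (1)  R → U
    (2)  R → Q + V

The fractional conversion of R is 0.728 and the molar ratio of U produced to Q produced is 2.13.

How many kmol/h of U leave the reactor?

Conversion of R: R consumed = 0.728 × 483 = 351.6 kmol/h = 1ξ₁ + 1ξ₂.
Selectivity: 1ξ₁ / (1ξ₂) = 2.13 → ξ₁ = 2.13 ξ₂.
Substitute: (1·2.13 + 1) ξ₂ = 351.6 → ξ₂ = 112.3 kmol/h, ξ₁ = 239.3 kmol/h.
Outlet amounts (n = n₀ + Σ ν·ξ):
  R: 483 − 1(239.3) − 1(112.3) = 131.4
  U: 0 + 1(239.3) = 239.3
  Q: 0 + 1(112.3) = 112.3
  V: 0 + 1(112.3) = 112.3

239 kmol/h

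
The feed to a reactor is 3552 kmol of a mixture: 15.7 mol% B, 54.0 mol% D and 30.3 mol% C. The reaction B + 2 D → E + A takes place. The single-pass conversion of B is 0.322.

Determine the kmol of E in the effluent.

B reacted = 0.322 × 557.7 = 179.6 kmol; ν_B = −1, so ξ = 179.6/1 = 179.6 kmol.
Outlet amounts (n = n₀ + ν ξ):
  B: 557.7 − 1(179.6) = 378.1
  D: 1918 − 2(179.6) = 1559
  E: 0 + 1(179.6) = 179.6
  A: 0 + 1(179.6) = 179.6
  C: 1076 (inert)

180 kmol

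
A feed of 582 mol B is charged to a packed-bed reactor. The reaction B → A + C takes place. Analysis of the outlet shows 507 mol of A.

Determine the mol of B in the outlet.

75 mol

For A: n = n₀ + 1ξ → 507 = 0 + 1ξ, giving ξ = 507 mol.
Outlet amounts (n = n₀ + ν ξ):
  B: 582 − 1(507) = 75
  A: 0 + 1(507) = 507
  C: 0 + 1(507) = 507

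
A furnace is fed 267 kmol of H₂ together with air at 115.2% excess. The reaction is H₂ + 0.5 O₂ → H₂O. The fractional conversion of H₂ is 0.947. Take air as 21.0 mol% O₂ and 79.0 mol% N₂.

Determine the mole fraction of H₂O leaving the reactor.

0.168

Stoichiometric O₂ = 0.5 × 267 = 133.5 kmol; O₂ fed = 133.5 × 2.152 = 287.3 kmol.
N₂ fed = 287.3 × 79/21 = 1081 kmol.
Fuel reacted = 0.947 × 267 → ξ = 252.8 kmol.
Outlet (n = n₀ + ν ξ):
  H₂: 267 − 1(252.8) = 14.15
  O₂: 287.3 − 0.5(252.8) = 160.9
  N₂: 1081 (inert)
  H₂O: 0 + 1(252.8) = 252.8
Total out = 1509 kmol; y_H₂O = 252.8 / 1509 = 0.1676.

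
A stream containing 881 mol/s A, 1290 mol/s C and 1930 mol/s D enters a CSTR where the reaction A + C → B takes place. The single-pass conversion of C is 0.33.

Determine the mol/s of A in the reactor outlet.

455 mol/s

C reacted = 0.33 × 1290 = 425.7 mol/s; ν_C = −1, so ξ = 425.7/1 = 425.7 mol/s.
Outlet amounts (n = n₀ + ν ξ):
  A: 881 − 1(425.7) = 455.3
  C: 1290 − 1(425.7) = 864.3
  B: 0 + 1(425.7) = 425.7
  D: 1930 (inert)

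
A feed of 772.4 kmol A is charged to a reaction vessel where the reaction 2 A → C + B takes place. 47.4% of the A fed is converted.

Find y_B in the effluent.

A reacted = 0.474 × 772.4 = 366.1 kmol; ν_A = −2, so ξ = 366.1/2 = 183.1 kmol.
Outlet amounts (n = n₀ + ν ξ):
  A: 772.4 − 2(183.1) = 406.3
  C: 0 + 1(183.1) = 183.1
  B: 0 + 1(183.1) = 183.1
Total out = 772.4 kmol; y_B = 183.1 / 772.4 = 0.237.

0.237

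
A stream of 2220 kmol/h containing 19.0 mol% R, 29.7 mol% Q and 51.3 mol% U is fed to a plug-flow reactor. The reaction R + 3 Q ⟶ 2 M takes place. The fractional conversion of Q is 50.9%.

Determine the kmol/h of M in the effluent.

224 kmol/h

Q reacted = 0.509 × 659.3 = 335.6 kmol/h; ν_Q = −3, so ξ = 335.6/3 = 111.9 kmol/h.
Outlet amounts (n = n₀ + ν ξ):
  R: 421.8 − 1(111.9) = 309.9
  Q: 659.3 − 3(111.9) = 323.7
  M: 0 + 2(111.9) = 223.7
  U: 1139 (inert)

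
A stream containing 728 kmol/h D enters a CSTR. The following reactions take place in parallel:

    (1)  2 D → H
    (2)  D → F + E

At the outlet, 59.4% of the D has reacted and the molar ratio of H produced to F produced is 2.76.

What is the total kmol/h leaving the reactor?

Conversion of D: D consumed = 0.594 × 728 = 432.4 kmol/h = 2ξ₁ + 1ξ₂.
Selectivity: 1ξ₁ / (1ξ₂) = 2.76 → ξ₁ = 2.76 ξ₂.
Substitute: (2·2.76 + 1) ξ₂ = 432.4 → ξ₂ = 66.32 kmol/h, ξ₁ = 183.1 kmol/h.
Outlet amounts (n = n₀ + Σ ν·ξ):
  D: 728 − 2(183.1) − 1(66.32) = 295.6
  H: 0 + 1(183.1) = 183.1
  F: 0 + 1(66.32) = 66.32
  E: 0 + 1(66.32) = 66.32
Total out = 295.6 + 183.1 + 66.32 + 66.32 = 611.3 kmol/h.

611 kmol/h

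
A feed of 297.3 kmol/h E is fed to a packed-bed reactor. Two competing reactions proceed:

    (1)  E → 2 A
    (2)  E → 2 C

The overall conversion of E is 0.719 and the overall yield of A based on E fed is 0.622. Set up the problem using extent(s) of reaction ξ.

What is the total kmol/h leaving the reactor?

Yield of A: 2ξ₁ / 297.3 = 0.622 → ξ₁ = 92.46 kmol/h.
Conversion of E: 1ξ₁ + 1ξ₂ = 0.719 × 297.3 = 213.8 → ξ₂ = 121.3 kmol/h.
Outlet amounts (n = n₀ + Σ ν·ξ):
  E: 297.3 − 1(92.46) − 1(121.3) = 83.54
  A: 0 + 2(92.46) = 184.9
  C: 0 + 2(121.3) = 242.6
Total out = 83.54 + 184.9 + 242.6 = 511.1 kmol/h.

511 kmol/h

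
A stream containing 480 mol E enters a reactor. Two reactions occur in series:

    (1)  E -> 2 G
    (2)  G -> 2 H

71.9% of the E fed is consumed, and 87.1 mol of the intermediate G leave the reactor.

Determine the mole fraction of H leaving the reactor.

0.845

Conversion of E: E consumed = 1ξ₁ = 0.719 × 480 → ξ₁ = 345.1 mol.
G balance: n_G = 0 + 2ξ₁ − 1ξ₂ = 87.1 → ξ₂ = (2·345.1 − 87.1)/1 = 603.1 mol.
Outlet amounts (n = n₀ + Σ ν·ξ):
  E: 480 − 1(345.1) = 134.9
  G: 0 + 2(345.1) − 1(603.1) = 87.1
  H: 0 + 2(603.1) = 1206
Total out = 1428 mol; y_H = 1206 / 1428 = 0.8446.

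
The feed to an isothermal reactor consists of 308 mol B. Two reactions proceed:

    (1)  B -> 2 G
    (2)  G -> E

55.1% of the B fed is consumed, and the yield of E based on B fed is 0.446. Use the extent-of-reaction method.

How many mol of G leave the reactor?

202 mol

Conversion of B: B consumed = 1ξ₁ = 0.551 × 308 → ξ₁ = 169.7 mol.
Yield of E: 1ξ₂ / 308 = 0.446 → ξ₂ = 137.4 mol.
Outlet amounts (n = n₀ + Σ ν·ξ):
  B: 308 − 1(169.7) = 138.3
  G: 0 + 2(169.7) − 1(137.4) = 202
  E: 0 + 1(137.4) = 137.4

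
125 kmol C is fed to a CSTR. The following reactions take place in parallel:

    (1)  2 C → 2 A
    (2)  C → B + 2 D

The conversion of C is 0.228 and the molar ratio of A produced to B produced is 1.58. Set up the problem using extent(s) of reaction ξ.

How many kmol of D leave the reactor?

22.1 kmol

Conversion of C: C consumed = 0.228 × 125 = 28.5 kmol = 2ξ₁ + 1ξ₂.
Selectivity: 2ξ₁ / (1ξ₂) = 1.58 → ξ₁ = 0.79 ξ₂.
Substitute: (2·0.79 + 1) ξ₂ = 28.5 → ξ₂ = 11.05 kmol, ξ₁ = 8.727 kmol.
Outlet amounts (n = n₀ + Σ ν·ξ):
  C: 125 − 2(8.727) − 1(11.05) = 96.5
  A: 0 + 2(8.727) = 17.45
  B: 0 + 1(11.05) = 11.05
  D: 0 + 2(11.05) = 22.09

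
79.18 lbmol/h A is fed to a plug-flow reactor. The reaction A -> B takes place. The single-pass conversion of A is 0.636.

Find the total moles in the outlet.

79.2 lbmol/h

A reacted = 0.636 × 79.18 = 50.36 lbmol/h; ν_A = −1, so ξ = 50.36/1 = 50.36 lbmol/h.
Outlet amounts (n = n₀ + ν ξ):
  A: 79.18 − 1(50.36) = 28.82
  B: 0 + 1(50.36) = 50.36
Total out = 28.82 + 50.36 = 79.18 lbmol/h.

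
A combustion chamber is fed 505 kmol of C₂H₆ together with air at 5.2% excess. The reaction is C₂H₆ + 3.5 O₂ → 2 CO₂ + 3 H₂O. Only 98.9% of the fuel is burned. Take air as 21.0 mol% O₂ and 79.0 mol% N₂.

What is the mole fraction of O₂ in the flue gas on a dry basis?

0.0137

Stoichiometric O₂ = 3.5 × 505 = 1768 kmol; O₂ fed = 1768 × 1.052 = 1859 kmol.
N₂ fed = 1859 × 79/21 = 6995 kmol.
Fuel reacted = 0.989 × 505 → ξ = 499.4 kmol.
Outlet (n = n₀ + ν ξ):
  C₂H₆: 505 − 1(499.4) = 5.555
  O₂: 1859 − 3.5(499.4) = 111.4
  N₂: 6995 (inert)
  CO₂: 0 + 2(499.4) = 998.9
  H₂O: 0 + 3(499.4) = 1498
Dry total = 8111 kmol; y_O₂ (dry) = 111.4 / 8111 = 0.01373.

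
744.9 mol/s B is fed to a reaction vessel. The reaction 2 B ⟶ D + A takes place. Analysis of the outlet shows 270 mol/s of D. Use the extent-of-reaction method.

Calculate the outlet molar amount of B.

For D: n = n₀ + 1ξ → 270 = 0 + 1ξ, giving ξ = 270 mol/s.
Outlet amounts (n = n₀ + ν ξ):
  B: 744.9 − 2(270) = 204.9
  D: 0 + 1(270) = 270
  A: 0 + 1(270) = 270

205 mol/s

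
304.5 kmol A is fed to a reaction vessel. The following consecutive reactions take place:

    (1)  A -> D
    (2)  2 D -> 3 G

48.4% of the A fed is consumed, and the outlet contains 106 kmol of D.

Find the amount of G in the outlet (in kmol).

Conversion of A: A consumed = 1ξ₁ = 0.484 × 304.5 → ξ₁ = 147.4 kmol.
D balance: n_D = 0 + 1ξ₁ − 2ξ₂ = 106 → ξ₂ = (1·147.4 − 106)/2 = 20.69 kmol.
Outlet amounts (n = n₀ + Σ ν·ξ):
  A: 304.5 − 1(147.4) = 157.1
  D: 0 + 1(147.4) − 2(20.69) = 106
  G: 0 + 3(20.69) = 62.07

62.1 kmol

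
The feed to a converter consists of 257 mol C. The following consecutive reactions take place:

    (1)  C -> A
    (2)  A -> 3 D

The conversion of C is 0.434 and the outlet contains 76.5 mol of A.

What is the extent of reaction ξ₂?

ξ₂ = 35 mol

Conversion of C: C consumed = 1ξ₁ = 0.434 × 257 → ξ₁ = 111.5 mol.
A balance: n_A = 0 + 1ξ₁ − 1ξ₂ = 76.5 → ξ₂ = (1·111.5 − 76.5)/1 = 35.04 mol.
Outlet amounts (n = n₀ + Σ ν·ξ):
  C: 257 − 1(111.5) = 145.5
  A: 0 + 1(111.5) − 1(35.04) = 76.5
  D: 0 + 3(35.04) = 105.1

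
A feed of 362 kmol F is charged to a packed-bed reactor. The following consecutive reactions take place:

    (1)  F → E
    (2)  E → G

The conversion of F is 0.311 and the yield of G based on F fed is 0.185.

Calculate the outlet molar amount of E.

45.6 kmol

Conversion of F: F consumed = 1ξ₁ = 0.311 × 362 → ξ₁ = 112.6 kmol.
Yield of G: 1ξ₂ / 362 = 0.185 → ξ₂ = 66.97 kmol.
Outlet amounts (n = n₀ + Σ ν·ξ):
  F: 362 − 1(112.6) = 249.4
  E: 0 + 1(112.6) − 1(66.97) = 45.61
  G: 0 + 1(66.97) = 66.97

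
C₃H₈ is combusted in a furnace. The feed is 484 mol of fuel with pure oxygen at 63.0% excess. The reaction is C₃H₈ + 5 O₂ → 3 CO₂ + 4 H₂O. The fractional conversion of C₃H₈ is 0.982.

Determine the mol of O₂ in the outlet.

Stoichiometric O₂ = 5 × 484 = 2420 mol; O₂ fed = 2420 × 1.630 = 3945 mol.
Fuel reacted = 0.982 × 484 → ξ = 475.3 mol.
Outlet (n = n₀ + ν ξ):
  C₃H₈: 484 − 1(475.3) = 8.712
  O₂: 3945 − 5(475.3) = 1568
  CO₂: 0 + 3(475.3) = 1426
  H₂O: 0 + 4(475.3) = 1901

1570 mol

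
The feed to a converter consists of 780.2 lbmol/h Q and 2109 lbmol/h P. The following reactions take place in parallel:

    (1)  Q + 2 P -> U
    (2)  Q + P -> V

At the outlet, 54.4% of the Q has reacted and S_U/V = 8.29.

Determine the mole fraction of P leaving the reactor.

Conversion of Q: Q consumed = 0.544 × 780.2 = 424.4 lbmol/h = 1ξ₁ + 1ξ₂.
Selectivity: 1ξ₁ / (1ξ₂) = 8.29 → ξ₁ = 8.29 ξ₂.
Substitute: (1·8.29 + 1) ξ₂ = 424.4 → ξ₂ = 45.69 lbmol/h, ξ₁ = 378.7 lbmol/h.
Outlet amounts (n = n₀ + Σ ν·ξ):
  Q: 780.2 − 1(378.7) − 1(45.69) = 355.8
  P: 2109 − 2(378.7) − 1(45.69) = 1306
  U: 0 + 1(378.7) = 378.7
  V: 0 + 1(45.69) = 45.69
Total out = 2086 lbmol/h; y_P = 1306 / 2086 = 0.626.

0.626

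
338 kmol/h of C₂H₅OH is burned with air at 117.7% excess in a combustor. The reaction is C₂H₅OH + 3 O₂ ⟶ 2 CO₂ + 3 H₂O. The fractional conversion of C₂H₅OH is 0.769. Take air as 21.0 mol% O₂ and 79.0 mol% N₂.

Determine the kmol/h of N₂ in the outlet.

Stoichiometric O₂ = 3 × 338 = 1014 kmol/h; O₂ fed = 1014 × 2.177 = 2207 kmol/h.
N₂ fed = 2207 × 79/21 = 8304 kmol/h.
Fuel reacted = 0.769 × 338 → ξ = 259.9 kmol/h.
Outlet (n = n₀ + ν ξ):
  C₂H₅OH: 338 − 1(259.9) = 78.08
  O₂: 2207 − 3(259.9) = 1428
  N₂: 8304 (inert)
  CO₂: 0 + 2(259.9) = 519.8
  H₂O: 0 + 3(259.9) = 779.8

8300 kmol/h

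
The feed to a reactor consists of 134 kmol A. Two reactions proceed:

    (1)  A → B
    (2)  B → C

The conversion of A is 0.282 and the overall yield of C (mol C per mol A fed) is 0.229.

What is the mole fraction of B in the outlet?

Conversion of A: A consumed = 1ξ₁ = 0.282 × 134 → ξ₁ = 37.79 kmol.
Yield of C: 1ξ₂ / 134 = 0.229 → ξ₂ = 30.69 kmol.
Outlet amounts (n = n₀ + Σ ν·ξ):
  A: 134 − 1(37.79) = 96.21
  B: 0 + 1(37.79) − 1(30.69) = 7.102
  C: 0 + 1(30.69) = 30.69
Total out = 134 kmol; y_B = 7.102 / 134 = 0.053.

0.053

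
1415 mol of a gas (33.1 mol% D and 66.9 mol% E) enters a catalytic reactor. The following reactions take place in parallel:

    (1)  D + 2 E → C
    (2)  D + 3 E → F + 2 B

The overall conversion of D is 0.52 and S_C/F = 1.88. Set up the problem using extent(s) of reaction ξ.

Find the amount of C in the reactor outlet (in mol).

Conversion of D: D consumed = 0.52 × 468.4 = 243.5 mol = 1ξ₁ + 1ξ₂.
Selectivity: 1ξ₁ / (1ξ₂) = 1.88 → ξ₁ = 1.88 ξ₂.
Substitute: (1·1.88 + 1) ξ₂ = 243.5 → ξ₂ = 84.57 mol, ξ₁ = 159 mol.
Outlet amounts (n = n₀ + Σ ν·ξ):
  D: 468.4 − 1(159) − 1(84.57) = 224.8
  E: 946.6 − 2(159) − 3(84.57) = 375
  C: 0 + 1(159) = 159
  F: 0 + 1(84.57) = 84.57
  B: 0 + 2(84.57) = 169.1

159 mol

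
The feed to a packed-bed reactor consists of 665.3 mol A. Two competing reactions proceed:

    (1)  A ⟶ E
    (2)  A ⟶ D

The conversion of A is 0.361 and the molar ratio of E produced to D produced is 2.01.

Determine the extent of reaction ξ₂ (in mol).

Conversion of A: A consumed = 0.361 × 665.3 = 240.2 mol = 1ξ₁ + 1ξ₂.
Selectivity: 1ξ₁ / (1ξ₂) = 2.01 → ξ₁ = 2.01 ξ₂.
Substitute: (1·2.01 + 1) ξ₂ = 240.2 → ξ₂ = 79.79 mol, ξ₁ = 160.4 mol.
Outlet amounts (n = n₀ + Σ ν·ξ):
  A: 665.3 − 1(160.4) − 1(79.79) = 425.1
  E: 0 + 1(160.4) = 160.4
  D: 0 + 1(79.79) = 79.79

ξ₂ = 79.8 mol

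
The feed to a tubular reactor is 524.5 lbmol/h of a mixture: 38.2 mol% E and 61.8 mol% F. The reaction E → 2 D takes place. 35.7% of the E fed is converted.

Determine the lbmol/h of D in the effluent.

143 lbmol/h

E reacted = 0.357 × 200.4 = 71.53 lbmol/h; ν_E = −1, so ξ = 71.53/1 = 71.53 lbmol/h.
Outlet amounts (n = n₀ + ν ξ):
  E: 200.4 − 1(71.53) = 128.8
  D: 0 + 2(71.53) = 143.1
  F: 324.1 (inert)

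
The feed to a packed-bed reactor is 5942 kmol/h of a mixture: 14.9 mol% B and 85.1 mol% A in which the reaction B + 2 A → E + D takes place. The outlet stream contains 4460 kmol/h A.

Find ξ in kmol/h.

For A: n = n₀ − 2ξ → 4460 = 5057 − 2ξ, giving ξ = 298.3 kmol/h.
Outlet amounts (n = n₀ + ν ξ):
  B: 885.4 − 1(298.3) = 587
  A: 5057 − 2(298.3) = 4460
  E: 0 + 1(298.3) = 298.3
  D: 0 + 1(298.3) = 298.3

ξ = 298 kmol/h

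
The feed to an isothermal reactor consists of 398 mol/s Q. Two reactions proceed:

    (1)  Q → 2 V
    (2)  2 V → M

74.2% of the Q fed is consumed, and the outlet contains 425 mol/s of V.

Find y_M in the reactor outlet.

Conversion of Q: Q consumed = 1ξ₁ = 0.742 × 398 → ξ₁ = 295.3 mol/s.
V balance: n_V = 0 + 2ξ₁ − 2ξ₂ = 425 → ξ₂ = (2·295.3 − 425)/2 = 82.82 mol/s.
Outlet amounts (n = n₀ + Σ ν·ξ):
  Q: 398 − 1(295.3) = 102.7
  V: 0 + 2(295.3) − 2(82.82) = 425
  M: 0 + 1(82.82) = 82.82
Total out = 610.5 mol/s; y_M = 82.82 / 610.5 = 0.1357.

0.136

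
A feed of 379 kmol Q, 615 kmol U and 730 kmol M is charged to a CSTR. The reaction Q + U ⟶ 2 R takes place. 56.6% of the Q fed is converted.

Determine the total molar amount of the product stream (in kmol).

1720 kmol

Q reacted = 0.566 × 379 = 214.5 kmol; ν_Q = −1, so ξ = 214.5/1 = 214.5 kmol.
Outlet amounts (n = n₀ + ν ξ):
  Q: 379 − 1(214.5) = 164.5
  U: 615 − 1(214.5) = 400.5
  R: 0 + 2(214.5) = 429
  M: 730 (inert)
Total out = 164.5 + 400.5 + 429 + 730 = 1724 kmol.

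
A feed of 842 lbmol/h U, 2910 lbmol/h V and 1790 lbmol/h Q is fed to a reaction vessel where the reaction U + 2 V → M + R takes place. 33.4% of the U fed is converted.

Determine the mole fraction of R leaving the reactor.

0.0535

U reacted = 0.334 × 842 = 281.2 lbmol/h; ν_U = −1, so ξ = 281.2/1 = 281.2 lbmol/h.
Outlet amounts (n = n₀ + ν ξ):
  U: 842 − 1(281.2) = 560.8
  V: 2910 − 2(281.2) = 2348
  M: 0 + 1(281.2) = 281.2
  R: 0 + 1(281.2) = 281.2
  Q: 1790 (inert)
Total out = 5261 lbmol/h; y_R = 281.2 / 5261 = 0.05346.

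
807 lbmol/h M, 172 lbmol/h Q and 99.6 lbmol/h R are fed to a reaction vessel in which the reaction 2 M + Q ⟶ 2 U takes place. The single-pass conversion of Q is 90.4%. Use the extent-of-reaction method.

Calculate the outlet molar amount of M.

Q reacted = 0.904 × 172 = 155.5 lbmol/h; ν_Q = −1, so ξ = 155.5/1 = 155.5 lbmol/h.
Outlet amounts (n = n₀ + ν ξ):
  M: 807 − 2(155.5) = 496
  Q: 172 − 1(155.5) = 16.51
  U: 0 + 2(155.5) = 311
  R: 99.6 (inert)

496 lbmol/h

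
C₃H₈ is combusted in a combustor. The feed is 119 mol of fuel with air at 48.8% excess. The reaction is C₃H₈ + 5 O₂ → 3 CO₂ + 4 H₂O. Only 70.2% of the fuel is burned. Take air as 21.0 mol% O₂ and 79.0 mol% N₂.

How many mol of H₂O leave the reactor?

334 mol

Stoichiometric O₂ = 5 × 119 = 595 mol; O₂ fed = 595 × 1.488 = 885.4 mol.
N₂ fed = 885.4 × 79/21 = 3331 mol.
Fuel reacted = 0.702 × 119 → ξ = 83.54 mol.
Outlet (n = n₀ + ν ξ):
  C₃H₈: 119 − 1(83.54) = 35.46
  O₂: 885.4 − 5(83.54) = 467.7
  N₂: 3331 (inert)
  CO₂: 0 + 3(83.54) = 250.6
  H₂O: 0 + 4(83.54) = 334.2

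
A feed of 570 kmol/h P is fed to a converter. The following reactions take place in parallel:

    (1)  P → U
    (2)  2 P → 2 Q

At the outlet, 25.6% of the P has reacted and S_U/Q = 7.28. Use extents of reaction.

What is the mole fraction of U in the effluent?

Conversion of P: P consumed = 0.256 × 570 = 145.9 kmol/h = 1ξ₁ + 2ξ₂.
Selectivity: 1ξ₁ / (2ξ₂) = 7.28 → ξ₁ = 14.56 ξ₂.
Substitute: (1·14.56 + 2) ξ₂ = 145.9 → ξ₂ = 8.812 kmol/h, ξ₁ = 128.3 kmol/h.
Outlet amounts (n = n₀ + Σ ν·ξ):
  P: 570 − 1(128.3) − 2(8.812) = 424.1
  U: 0 + 1(128.3) = 128.3
  Q: 0 + 2(8.812) = 17.62
Total out = 570 kmol/h; y_U = 128.3 / 570 = 0.2251.

0.225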